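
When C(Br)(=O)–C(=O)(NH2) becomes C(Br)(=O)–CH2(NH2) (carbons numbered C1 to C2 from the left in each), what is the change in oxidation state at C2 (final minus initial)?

-4

Before: C2 has 1 bond to C, 2 bonds to O, 1 bond to N → oxidation state +3.
After: C2 has 1 bond to C, 2 bonds to H, 1 bond to N → oxidation state -1.
Δ = -1 − (+3) = -4, so this is a reduction at C2.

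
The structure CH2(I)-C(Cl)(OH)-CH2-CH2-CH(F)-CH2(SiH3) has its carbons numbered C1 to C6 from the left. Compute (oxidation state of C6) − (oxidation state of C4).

C6: 1C, 2H, 1Si → 0 − 2 − 1 = -3
C4: 2C, 2H → 0 − 2 = -2
Difference: -3 − (-2) = -1.

-1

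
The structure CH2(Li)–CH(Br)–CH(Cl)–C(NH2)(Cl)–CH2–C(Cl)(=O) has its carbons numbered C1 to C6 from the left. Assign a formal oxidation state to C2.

0

C2 has one bond to C (0), one bond to C (0), one bond to Br (+1), one bond to H (-1).
Oxidation state = 0 + 0 + 1 − 1 = 0.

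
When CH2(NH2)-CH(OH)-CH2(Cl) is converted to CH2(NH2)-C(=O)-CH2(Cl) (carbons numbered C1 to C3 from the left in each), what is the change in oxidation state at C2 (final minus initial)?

Before: C2 has 2 bonds to C, 1 bond to H, 1 bond to O → oxidation state 0.
After: C2 has 2 bonds to C, 2 bonds to O → oxidation state +2.
Δ = +2 − (0) = +2, so this is an oxidation at C2.

+2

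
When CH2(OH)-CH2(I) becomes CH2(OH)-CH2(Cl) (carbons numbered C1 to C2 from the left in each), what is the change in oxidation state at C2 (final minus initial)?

Before: C2 has 1 bond to C, 2 bonds to H, 1 bond to I → oxidation state -1.
After: C2 has 1 bond to C, 2 bonds to H, 1 bond to Cl → oxidation state -1.
Δ = -1 − (-1) = 0, so no net redox change at C2.

0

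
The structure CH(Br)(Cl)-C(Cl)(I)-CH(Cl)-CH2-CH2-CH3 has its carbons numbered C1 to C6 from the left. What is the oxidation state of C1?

Count +1 for every bond to an atom more electronegative than carbon and −1 for every bond to one less electronegative; C–C bonds are 0.
C1 has one bond to C (0), one bond to Br (+1), one bond to H (-1), one bond to Cl (+1).
Oxidation state = 0 + 1 − 1 + 1 = +1.

+1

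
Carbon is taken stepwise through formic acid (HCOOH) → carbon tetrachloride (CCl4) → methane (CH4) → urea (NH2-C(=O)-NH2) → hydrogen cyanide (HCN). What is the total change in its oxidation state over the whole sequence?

Carbon oxidation states along the series — formic acid: +2, carbon tetrachloride: +4, methane: -4, urea: +4, hydrogen cyanide: +2.
Net change = +2 − (+2) = 0.

0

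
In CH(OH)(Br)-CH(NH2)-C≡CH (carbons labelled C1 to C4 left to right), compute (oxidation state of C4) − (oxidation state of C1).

C4: 3C, 1H → 0 − 1 = -1
C1: 1C, 1H, 1O, 1Br → 0 − 1 + 1 + 1 = +1
Difference: -1 − (+1) = -2.

-2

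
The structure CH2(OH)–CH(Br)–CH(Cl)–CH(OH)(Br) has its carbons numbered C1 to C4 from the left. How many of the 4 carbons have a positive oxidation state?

Tallying each carbon's bonds:
C1: 1C, 2H, 1O → 0 − 2 + 1 = -1
C2: 2C, 1H, 1Br → 0 − 1 + 1 = 0
C3: 2C, 1H, 1Cl → 0 − 1 + 1 = 0
C4: 1C, 1H, 1O, 1Br → 0 − 1 + 1 + 1 = +1
1 carbon (C4) meets the condition.

1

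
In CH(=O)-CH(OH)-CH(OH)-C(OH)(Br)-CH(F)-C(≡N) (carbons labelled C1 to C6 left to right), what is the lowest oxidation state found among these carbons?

0

Tallying each carbon's bonds:
C1: 1C, 1H, 2O → 0 − 1 + 2 = +1
C2: 2C, 1H, 1O → 0 − 1 + 1 = 0
C3: 2C, 1H, 1O → 0 − 1 + 1 = 0
C4: 2C, 1O, 1Br → 0 + 1 + 1 = +2
C5: 2C, 1H, 1F → 0 − 1 + 1 = 0
C6: 1C, 3N → 0 + 3 = +3
The lowest value is 0.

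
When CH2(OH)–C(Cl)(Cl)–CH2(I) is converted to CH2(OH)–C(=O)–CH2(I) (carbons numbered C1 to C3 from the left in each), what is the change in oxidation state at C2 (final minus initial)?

Before: C2 has 2 bonds to C, 2 bonds to Cl → oxidation state +2.
After: C2 has 2 bonds to C, 2 bonds to O → oxidation state +2.
Δ = +2 − (+2) = 0, so no net redox change at C2.

0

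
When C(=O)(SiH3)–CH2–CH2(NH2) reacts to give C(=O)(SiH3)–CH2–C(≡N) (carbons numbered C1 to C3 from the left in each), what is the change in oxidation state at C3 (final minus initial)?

Before: C3 has 1 bond to C, 2 bonds to H, 1 bond to N → oxidation state -1.
After: C3 has 1 bond to C, 3 bonds to N → oxidation state +3.
Δ = +3 − (-1) = +4, so this is an oxidation at C3.

+4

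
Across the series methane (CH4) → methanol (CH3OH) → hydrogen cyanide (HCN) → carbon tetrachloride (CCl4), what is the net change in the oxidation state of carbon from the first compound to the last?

+8

Carbon oxidation states along the series — methane: -4, methanol: -2, hydrogen cyanide: +2, carbon tetrachloride: +4.
Net change = +4 − (-4) = +8.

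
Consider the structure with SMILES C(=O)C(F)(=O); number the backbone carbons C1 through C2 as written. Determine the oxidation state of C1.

+1

C1 has one bond to C (0), one bond to H (-1), a double bond to O (2×+1 = +2).
Oxidation state = 0 − 1 + 2 = +1.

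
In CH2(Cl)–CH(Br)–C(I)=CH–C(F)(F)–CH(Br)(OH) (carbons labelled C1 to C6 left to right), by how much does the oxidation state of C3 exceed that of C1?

C3: 3C, 1I → 0 + 1 = +1
C1: 1C, 2H, 1Cl → 0 − 2 + 1 = -1
Difference: +1 − (-1) = +2.

+2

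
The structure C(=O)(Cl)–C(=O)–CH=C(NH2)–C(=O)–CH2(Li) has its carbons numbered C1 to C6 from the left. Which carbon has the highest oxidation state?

C1

Tallying each carbon's bonds:
C1: 1C, 2O, 1Cl → 0 + 2 + 1 = +3
C2: 2C, 2O → 0 + 2 = +2
C3: 3C, 1H → 0 − 1 = -1
C4: 3C, 1N → 0 + 1 = +1
C5: 2C, 2O → 0 + 2 = +2
C6: 1C, 2H, 1Li → 0 − 2 − 1 = -3
The most oxidised carbon is C1 at +3.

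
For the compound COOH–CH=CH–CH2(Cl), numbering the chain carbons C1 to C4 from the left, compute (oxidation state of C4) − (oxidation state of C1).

C4: 1C, 2H, 1Cl → 0 − 2 + 1 = -1
C1: 1C, 3O → 0 + 3 = +3
Difference: -1 − (+3) = -4.

-4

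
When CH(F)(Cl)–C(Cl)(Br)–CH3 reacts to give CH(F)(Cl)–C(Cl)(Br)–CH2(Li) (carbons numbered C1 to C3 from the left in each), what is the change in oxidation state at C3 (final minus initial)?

0

Before: C3 has 1 bond to C, 3 bonds to H → oxidation state -3.
After: C3 has 1 bond to C, 2 bonds to H, 1 bond to Li → oxidation state -3.
Δ = -3 − (-3) = 0, so no net redox change at C3.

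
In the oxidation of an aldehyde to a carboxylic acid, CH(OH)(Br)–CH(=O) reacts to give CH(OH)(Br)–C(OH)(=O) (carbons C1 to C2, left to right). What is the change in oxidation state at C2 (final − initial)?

+2

Before: C2 has 1 bond to C, 1 bond to H, 2 bonds to O → oxidation state +1.
After: C2 has 1 bond to C, 3 bonds to O → oxidation state +3.
Δ = +3 − (+1) = +2, so this is an oxidation at C2.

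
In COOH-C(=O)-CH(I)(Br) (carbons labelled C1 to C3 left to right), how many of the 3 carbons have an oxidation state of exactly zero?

0

Tallying each carbon's bonds:
C1: 1C, 3O → 0 + 3 = +3
C2: 2C, 2O → 0 + 2 = +2
C3: 1C, 1H, 1Br, 1I → 0 − 1 + 1 + 1 = +1
0 carbons meet the condition.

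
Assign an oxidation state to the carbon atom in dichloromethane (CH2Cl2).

0

The carbon has one bond to H (-1), one bond to H (-1), one bond to Cl (+1), one bond to Cl (+1).
Oxidation state = -1 − 1 + 1 + 1 = 0.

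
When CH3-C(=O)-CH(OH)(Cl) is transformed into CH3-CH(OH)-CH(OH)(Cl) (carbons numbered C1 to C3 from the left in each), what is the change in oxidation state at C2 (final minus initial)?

Before: C2 has 2 bonds to C, 2 bonds to O → oxidation state +2.
After: C2 has 2 bonds to C, 1 bond to H, 1 bond to O → oxidation state 0.
Δ = 0 − (+2) = -2, so this is a reduction at C2.

-2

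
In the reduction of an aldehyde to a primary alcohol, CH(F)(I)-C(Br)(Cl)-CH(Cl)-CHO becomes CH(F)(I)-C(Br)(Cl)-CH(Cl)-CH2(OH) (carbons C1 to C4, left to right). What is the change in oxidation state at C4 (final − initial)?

Before: C4 has 1 bond to C, 1 bond to H, 2 bonds to O → oxidation state +1.
After: C4 has 1 bond to C, 2 bonds to H, 1 bond to O → oxidation state -1.
Δ = -1 − (+1) = -2, so this is a reduction at C4.

-2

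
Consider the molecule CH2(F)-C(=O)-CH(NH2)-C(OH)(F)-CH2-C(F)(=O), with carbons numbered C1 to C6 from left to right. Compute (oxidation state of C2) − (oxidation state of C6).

-1

C2: 2C, 2O → 0 + 2 = +2
C6: 1C, 2O, 1F → 0 + 2 + 1 = +3
Difference: +2 − (+3) = -1.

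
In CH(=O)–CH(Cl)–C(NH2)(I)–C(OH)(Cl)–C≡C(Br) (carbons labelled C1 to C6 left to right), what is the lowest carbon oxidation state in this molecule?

Bonds to more-electronegative neighbours contribute +1 each, bonds to H or metals contribute −1 each, and C–C bonds contribute 0. Tallying each carbon:
C1: 1C, 1H, 2O → 0 − 1 + 2 = +1
C2: 2C, 1H, 1Cl → 0 − 1 + 1 = 0
C3: 2C, 1N, 1I → 0 + 1 + 1 = +2
C4: 2C, 1O, 1Cl → 0 + 1 + 1 = +2
C5: 4C → 0 = 0
C6: 3C, 1Br → 0 + 1 = +1
The lowest value is 0.

0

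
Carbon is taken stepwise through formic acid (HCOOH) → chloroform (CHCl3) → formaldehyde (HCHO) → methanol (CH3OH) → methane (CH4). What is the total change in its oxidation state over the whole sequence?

-6

Carbon oxidation states along the series — formic acid: +2, chloroform: +2, formaldehyde: 0, methanol: -2, methane: -4.
Net change = -4 − (+2) = -6.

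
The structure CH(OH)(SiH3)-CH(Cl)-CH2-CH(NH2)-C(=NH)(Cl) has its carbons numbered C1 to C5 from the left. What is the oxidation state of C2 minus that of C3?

+2

C2: 2C, 1H, 1Cl → 0 − 1 + 1 = 0
C3: 2C, 2H → 0 − 2 = -2
Difference: 0 − (-2) = +2.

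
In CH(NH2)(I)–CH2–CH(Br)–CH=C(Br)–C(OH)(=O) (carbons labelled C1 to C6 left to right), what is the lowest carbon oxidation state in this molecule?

Tallying each carbon's bonds:
C1: 1C, 1H, 1N, 1I → 0 − 1 + 1 + 1 = +1
C2: 2C, 2H → 0 − 2 = -2
C3: 2C, 1H, 1Br → 0 − 1 + 1 = 0
C4: 3C, 1H → 0 − 1 = -1
C5: 3C, 1Br → 0 + 1 = +1
C6: 1C, 3O → 0 + 3 = +3
The lowest value is -2.

-2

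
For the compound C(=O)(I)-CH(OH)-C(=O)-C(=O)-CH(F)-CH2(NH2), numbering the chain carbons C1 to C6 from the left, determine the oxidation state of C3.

+2

Each bond to a more electronegative atom (O, N, halogen) counts +1, each bond to a less electronegative atom (H, metal, B, Si) counts −1, and each C–C bond counts 0.
C3 has one bond to C (0), one bond to C (0), a double bond to O (2×+1 = +2).
Oxidation state = 0 + 0 + 2 = +2.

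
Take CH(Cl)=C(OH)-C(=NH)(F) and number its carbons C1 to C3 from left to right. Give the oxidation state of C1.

0

C1 has a double bond to C (2×0 = 0), one bond to H (-1), one bond to Cl (+1).
Oxidation state = 0 − 1 + 1 = 0.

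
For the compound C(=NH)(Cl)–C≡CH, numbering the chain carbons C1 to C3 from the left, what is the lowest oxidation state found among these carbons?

Assign +1 per bond to O/N/halogen, −1 per bond to H or an electropositive element, and 0 per bond to carbon. Tallying each carbon:
C1: 1C, 2N, 1Cl → 0 + 2 + 1 = +3
C2: 4C → 0 = 0
C3: 3C, 1H → 0 − 1 = -1
The lowest value is -1.

-1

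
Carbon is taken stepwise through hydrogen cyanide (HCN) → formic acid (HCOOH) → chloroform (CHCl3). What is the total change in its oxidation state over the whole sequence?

Carbon oxidation states along the series — hydrogen cyanide: +2, formic acid: +2, chloroform: +2.
Net change = +2 − (+2) = 0.

0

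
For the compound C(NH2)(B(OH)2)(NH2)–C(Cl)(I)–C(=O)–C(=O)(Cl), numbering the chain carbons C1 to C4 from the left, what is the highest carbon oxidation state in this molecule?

Each bond to a more electronegative atom (O, N, halogen) counts +1, each bond to a less electronegative atom (H, metal, B, Si) counts −1, and each C–C bond counts 0. Tallying each carbon:
C1: 1C, 2N, 1B → 0 + 2 − 1 = +1
C2: 2C, 1Cl, 1I → 0 + 1 + 1 = +2
C3: 2C, 2O → 0 + 2 = +2
C4: 1C, 2O, 1Cl → 0 + 2 + 1 = +3
The highest value is +3.

+3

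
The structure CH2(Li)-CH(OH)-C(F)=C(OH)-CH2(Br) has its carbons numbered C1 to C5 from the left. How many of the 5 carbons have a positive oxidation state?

Tallying each carbon's bonds:
C1: 1C, 2H, 1Li → 0 − 2 − 1 = -3
C2: 2C, 1H, 1O → 0 − 1 + 1 = 0
C3: 3C, 1F → 0 + 1 = +1
C4: 3C, 1O → 0 + 1 = +1
C5: 1C, 2H, 1Br → 0 − 2 + 1 = -1
2 carbons (C3, C4) meet the condition.

2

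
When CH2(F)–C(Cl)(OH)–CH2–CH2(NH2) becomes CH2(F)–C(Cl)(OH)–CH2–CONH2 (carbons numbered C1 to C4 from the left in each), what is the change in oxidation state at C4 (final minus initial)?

Before: C4 has 1 bond to C, 2 bonds to H, 1 bond to N → oxidation state -1.
After: C4 has 1 bond to C, 2 bonds to O, 1 bond to N → oxidation state +3.
Δ = +3 − (-1) = +4, so this is an oxidation at C4.

+4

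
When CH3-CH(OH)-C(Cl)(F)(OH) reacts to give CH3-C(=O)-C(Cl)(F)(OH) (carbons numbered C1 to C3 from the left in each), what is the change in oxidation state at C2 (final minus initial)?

+2

Before: C2 has 2 bonds to C, 1 bond to H, 1 bond to O → oxidation state 0.
After: C2 has 2 bonds to C, 2 bonds to O → oxidation state +2.
Δ = +2 − (0) = +2, so this is an oxidation at C2.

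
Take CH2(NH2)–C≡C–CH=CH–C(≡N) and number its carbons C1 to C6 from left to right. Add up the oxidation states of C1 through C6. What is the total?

Tallying each carbon's bonds:
C1: 1C, 2H, 1N → 0 − 2 + 1 = -1
C2: 4C → 0 = 0
C3: 4C → 0 = 0
C4: 3C, 1H → 0 − 1 = -1
C5: 3C, 1H → 0 − 1 = -1
C6: 1C, 3N → 0 + 3 = +3
Sum = -1 + 0 + 0 − 1 − 1 + 3 = 0.

0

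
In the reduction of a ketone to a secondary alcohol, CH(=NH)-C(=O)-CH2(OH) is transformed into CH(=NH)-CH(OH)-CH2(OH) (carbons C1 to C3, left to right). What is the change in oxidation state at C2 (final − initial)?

Before: C2 has 2 bonds to C, 2 bonds to O → oxidation state +2.
After: C2 has 2 bonds to C, 1 bond to H, 1 bond to O → oxidation state 0.
Δ = 0 − (+2) = -2, so this is a reduction at C2.

-2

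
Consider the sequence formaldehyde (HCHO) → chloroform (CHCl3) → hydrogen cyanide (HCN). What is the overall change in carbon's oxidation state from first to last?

Carbon oxidation states along the series — formaldehyde: 0, chloroform: +2, hydrogen cyanide: +2.
Net change = +2 − (0) = +2.

+2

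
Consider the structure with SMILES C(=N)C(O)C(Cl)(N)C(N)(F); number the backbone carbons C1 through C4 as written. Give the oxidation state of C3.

+2

Bonds to more-electronegative neighbours contribute +1 each, bonds to H or metals contribute −1 each, and C–C bonds contribute 0.
C3 has one bond to C (0), one bond to C (0), one bond to Cl (+1), one bond to N (+1).
Oxidation state = 0 + 0 + 1 + 1 = +2.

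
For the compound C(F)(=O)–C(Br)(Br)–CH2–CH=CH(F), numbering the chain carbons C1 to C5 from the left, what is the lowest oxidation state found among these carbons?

Tallying each carbon's bonds:
C1: 1C, 2O, 1F → 0 + 2 + 1 = +3
C2: 2C, 2Br → 0 + 2 = +2
C3: 2C, 2H → 0 − 2 = -2
C4: 3C, 1H → 0 − 1 = -1
C5: 2C, 1H, 1F → 0 − 1 + 1 = 0
The lowest value is -2.

-2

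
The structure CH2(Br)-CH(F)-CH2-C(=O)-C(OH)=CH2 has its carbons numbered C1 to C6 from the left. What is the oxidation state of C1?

C1 has one bond to C (0), one bond to Br (+1), one bond to H (-1), one bond to H (-1).
Oxidation state = 0 + 1 − 1 − 1 = -1.

-1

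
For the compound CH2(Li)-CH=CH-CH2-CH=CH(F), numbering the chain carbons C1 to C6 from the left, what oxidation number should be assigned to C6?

0

Each bond to a more electronegative atom (O, N, halogen) counts +1, each bond to a less electronegative atom (H, metal, B, Si) counts −1, and each C–C bond counts 0.
C6 has a double bond to C (2×0 = 0), one bond to F (+1), one bond to H (-1).
Oxidation state = 0 + 1 − 1 = 0.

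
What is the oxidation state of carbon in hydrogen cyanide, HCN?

+2

The carbon has one bond to H (-1), a triple bond to N (3×+1 = +3).
Oxidation state = -1 + 3 = +2.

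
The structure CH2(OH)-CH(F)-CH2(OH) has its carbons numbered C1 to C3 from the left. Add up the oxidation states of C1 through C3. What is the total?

-2

Bonds to more-electronegative neighbours contribute +1 each, bonds to H or metals contribute −1 each, and C–C bonds contribute 0. Tallying each carbon:
C1: 1C, 2H, 1O → 0 − 2 + 1 = -1
C2: 2C, 1H, 1F → 0 − 1 + 1 = 0
C3: 1C, 2H, 1O → 0 − 2 + 1 = -1
Sum = -1 + 0 − 1 = -2.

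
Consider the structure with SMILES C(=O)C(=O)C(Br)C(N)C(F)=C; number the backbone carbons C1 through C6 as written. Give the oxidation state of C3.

C3 has one bond to C (0), one bond to C (0), one bond to Br (+1), one bond to H (-1).
Oxidation state = 0 + 0 + 1 − 1 = 0.

0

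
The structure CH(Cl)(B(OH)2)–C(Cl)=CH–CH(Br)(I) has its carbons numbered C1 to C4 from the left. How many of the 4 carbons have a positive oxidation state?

Count +1 for every bond to an atom more electronegative than carbon and −1 for every bond to one less electronegative; C–C bonds are 0. Tallying each carbon:
C1: 1C, 1H, 1Cl, 1B → 0 − 1 + 1 − 1 = -1
C2: 3C, 1Cl → 0 + 1 = +1
C3: 3C, 1H → 0 − 1 = -1
C4: 1C, 1H, 1Br, 1I → 0 − 1 + 1 + 1 = +1
2 carbons (C2, C4) meet the condition.

2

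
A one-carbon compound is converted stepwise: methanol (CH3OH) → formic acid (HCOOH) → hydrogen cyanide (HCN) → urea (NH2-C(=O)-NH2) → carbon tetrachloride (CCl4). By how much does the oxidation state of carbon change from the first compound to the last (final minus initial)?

Carbon oxidation states along the series — methanol: -2, formic acid: +2, hydrogen cyanide: +2, urea: +4, carbon tetrachloride: +4.
Net change = +4 − (-2) = +6.

+6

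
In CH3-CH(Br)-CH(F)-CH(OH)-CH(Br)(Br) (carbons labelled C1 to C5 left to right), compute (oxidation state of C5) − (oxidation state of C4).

+1

C5: 1C, 1H, 2Br → 0 − 1 + 2 = +1
C4: 2C, 1H, 1O → 0 − 1 + 1 = 0
Difference: +1 − (0) = +1.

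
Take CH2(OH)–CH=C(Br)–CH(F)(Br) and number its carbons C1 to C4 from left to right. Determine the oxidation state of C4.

Assign +1 per bond to O/N/halogen, −1 per bond to H or an electropositive element, and 0 per bond to carbon.
C4 has one bond to C (0), one bond to H (-1), one bond to F (+1), one bond to Br (+1).
Oxidation state = 0 − 1 + 1 + 1 = +1.

+1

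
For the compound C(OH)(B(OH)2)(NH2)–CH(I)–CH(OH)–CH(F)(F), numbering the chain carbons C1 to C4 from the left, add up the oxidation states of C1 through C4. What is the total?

Tallying each carbon's bonds:
C1: 1C, 1O, 1N, 1B → 0 + 1 + 1 − 1 = +1
C2: 2C, 1H, 1I → 0 − 1 + 1 = 0
C3: 2C, 1H, 1O → 0 − 1 + 1 = 0
C4: 1C, 1H, 2F → 0 − 1 + 2 = +1
Sum = +1 + 0 + 0 + 1 = +2.

+2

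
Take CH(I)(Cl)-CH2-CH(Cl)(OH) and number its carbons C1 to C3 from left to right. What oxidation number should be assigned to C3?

Each bond to a more electronegative atom (O, N, halogen) counts +1, each bond to a less electronegative atom (H, metal, B, Si) counts −1, and each C–C bond counts 0.
C3 has one bond to C (0), one bond to Cl (+1), one bond to H (-1), one bond to O (+1).
Oxidation state = 0 + 1 − 1 + 1 = +1.

+1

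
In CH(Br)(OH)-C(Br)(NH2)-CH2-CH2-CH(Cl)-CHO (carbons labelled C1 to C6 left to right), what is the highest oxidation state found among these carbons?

Count +1 for every bond to an atom more electronegative than carbon and −1 for every bond to one less electronegative; C–C bonds are 0. Tallying each carbon:
C1: 1C, 1H, 1O, 1Br → 0 − 1 + 1 + 1 = +1
C2: 2C, 1N, 1Br → 0 + 1 + 1 = +2
C3: 2C, 2H → 0 − 2 = -2
C4: 2C, 2H → 0 − 2 = -2
C5: 2C, 1H, 1Cl → 0 − 1 + 1 = 0
C6: 1C, 1H, 2O → 0 − 1 + 2 = +1
The highest value is +2.

+2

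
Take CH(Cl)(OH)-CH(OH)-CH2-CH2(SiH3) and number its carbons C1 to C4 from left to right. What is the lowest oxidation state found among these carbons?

Each bond to a more electronegative atom (O, N, halogen) counts +1, each bond to a less electronegative atom (H, metal, B, Si) counts −1, and each C–C bond counts 0. Tallying each carbon:
C1: 1C, 1H, 1O, 1Cl → 0 − 1 + 1 + 1 = +1
C2: 2C, 1H, 1O → 0 − 1 + 1 = 0
C3: 2C, 2H → 0 − 2 = -2
C4: 1C, 2H, 1Si → 0 − 2 − 1 = -3
The lowest value is -3.

-3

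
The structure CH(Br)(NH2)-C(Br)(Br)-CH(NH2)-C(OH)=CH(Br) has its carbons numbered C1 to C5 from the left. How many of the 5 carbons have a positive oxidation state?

3

Each bond to a more electronegative atom (O, N, halogen) counts +1, each bond to a less electronegative atom (H, metal, B, Si) counts −1, and each C–C bond counts 0. Tallying each carbon:
C1: 1C, 1H, 1N, 1Br → 0 − 1 + 1 + 1 = +1
C2: 2C, 2Br → 0 + 2 = +2
C3: 2C, 1H, 1N → 0 − 1 + 1 = 0
C4: 3C, 1O → 0 + 1 = +1
C5: 2C, 1H, 1Br → 0 − 1 + 1 = 0
3 carbons (C1, C2, C4) meet the condition.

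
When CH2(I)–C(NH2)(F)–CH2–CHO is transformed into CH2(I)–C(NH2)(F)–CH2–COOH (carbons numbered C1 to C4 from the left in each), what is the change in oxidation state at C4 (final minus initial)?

+2

Before: C4 has 1 bond to C, 1 bond to H, 2 bonds to O → oxidation state +1.
After: C4 has 1 bond to C, 3 bonds to O → oxidation state +3.
Δ = +3 − (+1) = +2, so this is an oxidation at C4.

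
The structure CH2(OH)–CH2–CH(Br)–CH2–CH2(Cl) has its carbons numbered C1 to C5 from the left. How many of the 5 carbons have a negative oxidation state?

Tallying each carbon's bonds:
C1: 1C, 2H, 1O → 0 − 2 + 1 = -1
C2: 2C, 2H → 0 − 2 = -2
C3: 2C, 1H, 1Br → 0 − 1 + 1 = 0
C4: 2C, 2H → 0 − 2 = -2
C5: 1C, 2H, 1Cl → 0 − 2 + 1 = -1
4 carbons (C1, C2, C4, C5) meet the condition.

4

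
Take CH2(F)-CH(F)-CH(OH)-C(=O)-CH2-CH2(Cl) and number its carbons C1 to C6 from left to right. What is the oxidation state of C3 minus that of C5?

+2

C3: 2C, 1H, 1O → 0 − 1 + 1 = 0
C5: 2C, 2H → 0 − 2 = -2
Difference: 0 − (-2) = +2.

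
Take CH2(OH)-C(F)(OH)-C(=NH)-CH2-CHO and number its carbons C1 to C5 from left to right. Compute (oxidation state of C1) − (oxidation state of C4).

+1

C1: 1C, 2H, 1O → 0 − 2 + 1 = -1
C4: 2C, 2H → 0 − 2 = -2
Difference: -1 − (-2) = +1.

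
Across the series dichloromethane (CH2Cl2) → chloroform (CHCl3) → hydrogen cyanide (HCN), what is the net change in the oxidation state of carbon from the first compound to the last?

+2

Carbon oxidation states along the series — dichloromethane: 0, chloroform: +2, hydrogen cyanide: +2.
Net change = +2 − (0) = +2.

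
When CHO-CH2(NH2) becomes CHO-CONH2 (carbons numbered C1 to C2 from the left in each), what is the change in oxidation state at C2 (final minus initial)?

+4

Before: C2 has 1 bond to C, 2 bonds to H, 1 bond to N → oxidation state -1.
After: C2 has 1 bond to C, 2 bonds to O, 1 bond to N → oxidation state +3.
Δ = +3 − (-1) = +4, so this is an oxidation at C2.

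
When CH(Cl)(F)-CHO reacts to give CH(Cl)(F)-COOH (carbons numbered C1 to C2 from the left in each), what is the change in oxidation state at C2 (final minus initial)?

Before: C2 has 1 bond to C, 1 bond to H, 2 bonds to O → oxidation state +1.
After: C2 has 1 bond to C, 3 bonds to O → oxidation state +3.
Δ = +3 − (+1) = +2, so this is an oxidation at C2.

+2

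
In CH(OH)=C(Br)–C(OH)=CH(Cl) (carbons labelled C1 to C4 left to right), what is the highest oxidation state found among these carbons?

+1

Bonds to more-electronegative neighbours contribute +1 each, bonds to H or metals contribute −1 each, and C–C bonds contribute 0. Tallying each carbon:
C1: 2C, 1H, 1O → 0 − 1 + 1 = 0
C2: 3C, 1Br → 0 + 1 = +1
C3: 3C, 1O → 0 + 1 = +1
C4: 2C, 1H, 1Cl → 0 − 1 + 1 = 0
The highest value is +1.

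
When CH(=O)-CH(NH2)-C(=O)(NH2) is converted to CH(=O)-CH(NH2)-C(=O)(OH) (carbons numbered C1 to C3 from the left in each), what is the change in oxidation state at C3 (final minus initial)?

Before: C3 has 1 bond to C, 2 bonds to O, 1 bond to N → oxidation state +3.
After: C3 has 1 bond to C, 3 bonds to O → oxidation state +3.
Δ = +3 − (+3) = 0, so no net redox change at C3.

0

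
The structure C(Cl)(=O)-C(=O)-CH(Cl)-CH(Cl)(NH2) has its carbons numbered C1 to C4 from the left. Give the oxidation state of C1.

C1 has one bond to C (0), one bond to Cl (+1), a double bond to O (2×+1 = +2).
Oxidation state = 0 + 1 + 2 = +3.

+3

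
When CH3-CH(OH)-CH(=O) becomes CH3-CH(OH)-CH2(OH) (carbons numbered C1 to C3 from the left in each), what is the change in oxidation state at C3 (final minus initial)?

Before: C3 has 1 bond to C, 1 bond to H, 2 bonds to O → oxidation state +1.
After: C3 has 1 bond to C, 2 bonds to H, 1 bond to O → oxidation state -1.
Δ = -1 − (+1) = -2, so this is a reduction at C3.

-2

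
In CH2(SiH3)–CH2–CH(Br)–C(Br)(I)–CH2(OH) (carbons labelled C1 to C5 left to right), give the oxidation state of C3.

Count +1 for every bond to an atom more electronegative than carbon and −1 for every bond to one less electronegative; C–C bonds are 0.
C3 has one bond to C (0), one bond to C (0), one bond to Br (+1), one bond to H (-1).
Oxidation state = 0 + 0 + 1 − 1 = 0.

0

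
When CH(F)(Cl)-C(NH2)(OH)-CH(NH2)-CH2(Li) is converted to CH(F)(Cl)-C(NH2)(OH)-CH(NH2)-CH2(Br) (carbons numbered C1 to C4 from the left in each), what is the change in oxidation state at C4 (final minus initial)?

+2

Before: C4 has 1 bond to C, 2 bonds to H, 1 bond to Li → oxidation state -3.
After: C4 has 1 bond to C, 2 bonds to H, 1 bond to Br → oxidation state -1.
Δ = -1 − (-3) = +2, so this is an oxidation at C4.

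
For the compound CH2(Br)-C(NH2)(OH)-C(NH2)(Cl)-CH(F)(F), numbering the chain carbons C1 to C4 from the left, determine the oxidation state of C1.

Bonds to more-electronegative neighbours contribute +1 each, bonds to H or metals contribute −1 each, and C–C bonds contribute 0.
C1 has one bond to C (0), one bond to H (-1), one bond to Br (+1), one bond to H (-1).
Oxidation state = 0 − 1 + 1 − 1 = -1.

-1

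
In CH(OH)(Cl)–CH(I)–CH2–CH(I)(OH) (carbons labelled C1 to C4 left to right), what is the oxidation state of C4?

Each bond to a more electronegative atom (O, N, halogen) counts +1, each bond to a less electronegative atom (H, metal, B, Si) counts −1, and each C–C bond counts 0.
C4 has one bond to C (0), one bond to I (+1), one bond to H (-1), one bond to O (+1).
Oxidation state = 0 + 1 − 1 + 1 = +1.

+1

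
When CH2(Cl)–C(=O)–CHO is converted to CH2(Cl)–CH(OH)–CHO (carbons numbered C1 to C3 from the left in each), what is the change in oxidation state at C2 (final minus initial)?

Before: C2 has 2 bonds to C, 2 bonds to O → oxidation state +2.
After: C2 has 2 bonds to C, 1 bond to H, 1 bond to O → oxidation state 0.
Δ = 0 − (+2) = -2, so this is a reduction at C2.

-2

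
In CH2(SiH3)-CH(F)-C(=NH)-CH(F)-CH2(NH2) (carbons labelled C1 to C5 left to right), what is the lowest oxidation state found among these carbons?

Tallying each carbon's bonds:
C1: 1C, 2H, 1Si → 0 − 2 − 1 = -3
C2: 2C, 1H, 1F → 0 − 1 + 1 = 0
C3: 2C, 2N → 0 + 2 = +2
C4: 2C, 1H, 1F → 0 − 1 + 1 = 0
C5: 1C, 2H, 1N → 0 − 2 + 1 = -1
The lowest value is -3.

-3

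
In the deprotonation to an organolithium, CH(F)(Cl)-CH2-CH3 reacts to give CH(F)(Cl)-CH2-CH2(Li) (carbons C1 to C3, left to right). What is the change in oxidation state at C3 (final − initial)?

Before: C3 has 1 bond to C, 3 bonds to H → oxidation state -3.
After: C3 has 1 bond to C, 2 bonds to H, 1 bond to Li → oxidation state -3.
Δ = -3 − (-3) = 0, so no net redox change at C3.

0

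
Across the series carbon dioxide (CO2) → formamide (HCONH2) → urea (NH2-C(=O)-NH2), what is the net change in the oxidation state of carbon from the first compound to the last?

0

Carbon oxidation states along the series — carbon dioxide: +4, formamide: +2, urea: +4.
Net change = +4 − (+4) = 0.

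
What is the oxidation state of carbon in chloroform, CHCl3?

Count +1 for every bond to an atom more electronegative than carbon and −1 for every bond to one less electronegative; C–C bonds are 0.
The carbon has one bond to H (-1), one bond to Cl (+1), one bond to Cl (+1), one bond to Cl (+1).
Oxidation state = -1 + 1 + 1 + 1 = +2.

+2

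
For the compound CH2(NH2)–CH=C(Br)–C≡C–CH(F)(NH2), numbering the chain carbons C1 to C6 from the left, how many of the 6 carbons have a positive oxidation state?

2

Count +1 for every bond to an atom more electronegative than carbon and −1 for every bond to one less electronegative; C–C bonds are 0. Tallying each carbon:
C1: 1C, 2H, 1N → 0 − 2 + 1 = -1
C2: 3C, 1H → 0 − 1 = -1
C3: 3C, 1Br → 0 + 1 = +1
C4: 4C → 0 = 0
C5: 4C → 0 = 0
C6: 1C, 1H, 1N, 1F → 0 − 1 + 1 + 1 = +1
2 carbons (C3, C6) meet the condition.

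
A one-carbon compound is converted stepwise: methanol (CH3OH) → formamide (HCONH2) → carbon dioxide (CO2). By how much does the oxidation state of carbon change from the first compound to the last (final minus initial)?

Carbon oxidation states along the series — methanol: -2, formamide: +2, carbon dioxide: +4.
Net change = +4 − (-2) = +6.

+6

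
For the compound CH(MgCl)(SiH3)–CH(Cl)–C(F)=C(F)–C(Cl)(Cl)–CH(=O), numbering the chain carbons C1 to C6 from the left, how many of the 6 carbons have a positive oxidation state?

Tallying each carbon's bonds:
C1: 1C, 1H, 1Mg, 1Si → 0 − 1 − 1 − 1 = -3
C2: 2C, 1H, 1Cl → 0 − 1 + 1 = 0
C3: 3C, 1F → 0 + 1 = +1
C4: 3C, 1F → 0 + 1 = +1
C5: 2C, 2Cl → 0 + 2 = +2
C6: 1C, 1H, 2O → 0 − 1 + 2 = +1
4 carbons (C3, C4, C5, C6) meet the condition.

4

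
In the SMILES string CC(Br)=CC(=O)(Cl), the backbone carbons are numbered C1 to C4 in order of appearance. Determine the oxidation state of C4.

+3

Bonds to more-electronegative neighbours contribute +1 each, bonds to H or metals contribute −1 each, and C–C bonds contribute 0.
C4 has one bond to C (0), a double bond to O (2×+1 = +2), one bond to Cl (+1).
Oxidation state = 0 + 2 + 1 = +3.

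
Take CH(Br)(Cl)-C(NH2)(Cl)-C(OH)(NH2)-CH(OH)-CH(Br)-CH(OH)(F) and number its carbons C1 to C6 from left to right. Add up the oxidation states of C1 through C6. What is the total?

+6

Tallying each carbon's bonds:
C1: 1C, 1H, 1Cl, 1Br → 0 − 1 + 1 + 1 = +1
C2: 2C, 1N, 1Cl → 0 + 1 + 1 = +2
C3: 2C, 1O, 1N → 0 + 1 + 1 = +2
C4: 2C, 1H, 1O → 0 − 1 + 1 = 0
C5: 2C, 1H, 1Br → 0 − 1 + 1 = 0
C6: 1C, 1H, 1O, 1F → 0 − 1 + 1 + 1 = +1
Sum = +1 + 2 + 2 + 0 + 0 + 1 = +6.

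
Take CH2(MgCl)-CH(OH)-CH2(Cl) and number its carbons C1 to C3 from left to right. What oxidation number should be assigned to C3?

Assign +1 per bond to O/N/halogen, −1 per bond to H or an electropositive element, and 0 per bond to carbon.
C3 has one bond to C (0), one bond to H (-1), one bond to Cl (+1), one bond to H (-1).
Oxidation state = 0 − 1 + 1 − 1 = -1.

-1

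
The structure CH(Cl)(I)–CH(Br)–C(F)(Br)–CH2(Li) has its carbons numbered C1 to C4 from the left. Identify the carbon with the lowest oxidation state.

Tallying each carbon's bonds:
C1: 1C, 1H, 1Cl, 1I → 0 − 1 + 1 + 1 = +1
C2: 2C, 1H, 1Br → 0 − 1 + 1 = 0
C3: 2C, 1F, 1Br → 0 + 1 + 1 = +2
C4: 1C, 2H, 1Li → 0 − 2 − 1 = -3
The most reduced carbon is C4 at -3.

C4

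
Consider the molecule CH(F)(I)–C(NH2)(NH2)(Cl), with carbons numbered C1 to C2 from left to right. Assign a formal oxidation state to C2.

+3

C2 has one bond to C (0), one bond to N (+1), one bond to N (+1), one bond to Cl (+1).
Oxidation state = 0 + 1 + 1 + 1 = +3.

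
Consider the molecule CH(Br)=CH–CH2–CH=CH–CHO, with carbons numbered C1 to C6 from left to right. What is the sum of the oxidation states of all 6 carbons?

-4

Tallying each carbon's bonds:
C1: 2C, 1H, 1Br → 0 − 1 + 1 = 0
C2: 3C, 1H → 0 − 1 = -1
C3: 2C, 2H → 0 − 2 = -2
C4: 3C, 1H → 0 − 1 = -1
C5: 3C, 1H → 0 − 1 = -1
C6: 1C, 1H, 2O → 0 − 1 + 2 = +1
Sum = 0 − 1 − 2 − 1 − 1 + 1 = -4.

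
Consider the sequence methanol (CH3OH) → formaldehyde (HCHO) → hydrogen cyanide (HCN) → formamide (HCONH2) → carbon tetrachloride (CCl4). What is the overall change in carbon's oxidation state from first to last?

+6

Carbon oxidation states along the series — methanol: -2, formaldehyde: 0, hydrogen cyanide: +2, formamide: +2, carbon tetrachloride: +4.
Net change = +4 − (-2) = +6.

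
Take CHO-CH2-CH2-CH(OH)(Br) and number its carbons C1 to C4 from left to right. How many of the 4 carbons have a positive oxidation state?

Tallying each carbon's bonds:
C1: 1C, 1H, 2O → 0 − 1 + 2 = +1
C2: 2C, 2H → 0 − 2 = -2
C3: 2C, 2H → 0 − 2 = -2
C4: 1C, 1H, 1O, 1Br → 0 − 1 + 1 + 1 = +1
2 carbons (C1, C4) meet the condition.

2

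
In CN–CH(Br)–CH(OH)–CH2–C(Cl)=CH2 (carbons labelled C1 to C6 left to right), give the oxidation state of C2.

0

Count +1 for every bond to an atom more electronegative than carbon and −1 for every bond to one less electronegative; C–C bonds are 0.
C2 has one bond to C (0), one bond to C (0), one bond to H (-1), one bond to Br (+1).
Oxidation state = 0 + 0 − 1 + 1 = 0.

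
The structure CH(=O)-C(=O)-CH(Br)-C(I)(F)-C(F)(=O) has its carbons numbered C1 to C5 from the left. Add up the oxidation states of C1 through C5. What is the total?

Assign +1 per bond to O/N/halogen, −1 per bond to H or an electropositive element, and 0 per bond to carbon. Tallying each carbon:
C1: 1C, 1H, 2O → 0 − 1 + 2 = +1
C2: 2C, 2O → 0 + 2 = +2
C3: 2C, 1H, 1Br → 0 − 1 + 1 = 0
C4: 2C, 1F, 1I → 0 + 1 + 1 = +2
C5: 1C, 2O, 1F → 0 + 2 + 1 = +3
Sum = +1 + 2 + 0 + 2 + 3 = +8.

+8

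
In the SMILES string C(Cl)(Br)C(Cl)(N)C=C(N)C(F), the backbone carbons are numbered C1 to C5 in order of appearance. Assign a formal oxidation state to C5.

C5 has one bond to C (0), one bond to F (+1), one bond to H (-1), one bond to H (-1).
Oxidation state = 0 + 1 − 1 − 1 = -1.

-1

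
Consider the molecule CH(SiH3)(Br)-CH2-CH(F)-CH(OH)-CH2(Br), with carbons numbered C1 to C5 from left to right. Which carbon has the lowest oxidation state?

Tallying each carbon's bonds:
C1: 1C, 1H, 1Br, 1Si → 0 − 1 + 1 − 1 = -1
C2: 2C, 2H → 0 − 2 = -2
C3: 2C, 1H, 1F → 0 − 1 + 1 = 0
C4: 2C, 1H, 1O → 0 − 1 + 1 = 0
C5: 1C, 2H, 1Br → 0 − 2 + 1 = -1
The most reduced carbon is C2 at -2.

C2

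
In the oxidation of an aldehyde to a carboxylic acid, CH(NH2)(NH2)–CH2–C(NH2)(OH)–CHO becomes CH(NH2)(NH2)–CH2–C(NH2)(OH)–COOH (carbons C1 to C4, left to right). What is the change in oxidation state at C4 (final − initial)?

+2

Before: C4 has 1 bond to C, 1 bond to H, 2 bonds to O → oxidation state +1.
After: C4 has 1 bond to C, 3 bonds to O → oxidation state +3.
Δ = +3 − (+1) = +2, so this is an oxidation at C4.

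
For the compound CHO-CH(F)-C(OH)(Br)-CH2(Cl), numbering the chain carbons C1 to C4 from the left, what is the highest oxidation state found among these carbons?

+2

Tallying each carbon's bonds:
C1: 1C, 1H, 2O → 0 − 1 + 2 = +1
C2: 2C, 1H, 1F → 0 − 1 + 1 = 0
C3: 2C, 1O, 1Br → 0 + 1 + 1 = +2
C4: 1C, 2H, 1Cl → 0 − 2 + 1 = -1
The highest value is +2.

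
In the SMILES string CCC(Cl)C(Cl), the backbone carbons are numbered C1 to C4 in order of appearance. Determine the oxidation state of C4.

Bonds to more-electronegative neighbours contribute +1 each, bonds to H or metals contribute −1 each, and C–C bonds contribute 0.
C4 has one bond to C (0), one bond to Cl (+1), one bond to H (-1), one bond to H (-1).
Oxidation state = 0 + 1 − 1 − 1 = -1.

-1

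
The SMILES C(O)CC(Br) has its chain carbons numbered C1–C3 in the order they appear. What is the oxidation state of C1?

Bonds to more-electronegative neighbours contribute +1 each, bonds to H or metals contribute −1 each, and C–C bonds contribute 0.
C1 has one bond to C (0), one bond to H (-1), one bond to O (+1), one bond to H (-1).
Oxidation state = 0 − 1 + 1 − 1 = -1.

-1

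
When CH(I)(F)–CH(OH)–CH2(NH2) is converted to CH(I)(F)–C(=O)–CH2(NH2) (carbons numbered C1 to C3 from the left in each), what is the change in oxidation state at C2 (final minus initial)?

Before: C2 has 2 bonds to C, 1 bond to H, 1 bond to O → oxidation state 0.
After: C2 has 2 bonds to C, 2 bonds to O → oxidation state +2.
Δ = +2 − (0) = +2, so this is an oxidation at C2.

+2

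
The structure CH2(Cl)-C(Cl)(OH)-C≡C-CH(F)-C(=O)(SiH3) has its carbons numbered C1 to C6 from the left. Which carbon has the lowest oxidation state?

Tallying each carbon's bonds:
C1: 1C, 2H, 1Cl → 0 − 2 + 1 = -1
C2: 2C, 1O, 1Cl → 0 + 1 + 1 = +2
C3: 4C → 0 = 0
C4: 4C → 0 = 0
C5: 2C, 1H, 1F → 0 − 1 + 1 = 0
C6: 1C, 2O, 1Si → 0 + 2 − 1 = +1
The most reduced carbon is C1 at -1.

C1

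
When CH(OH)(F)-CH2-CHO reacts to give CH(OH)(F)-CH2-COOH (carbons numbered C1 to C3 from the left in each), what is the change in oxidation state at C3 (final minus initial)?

+2

Before: C3 has 1 bond to C, 1 bond to H, 2 bonds to O → oxidation state +1.
After: C3 has 1 bond to C, 3 bonds to O → oxidation state +3.
Δ = +3 − (+1) = +2, so this is an oxidation at C3.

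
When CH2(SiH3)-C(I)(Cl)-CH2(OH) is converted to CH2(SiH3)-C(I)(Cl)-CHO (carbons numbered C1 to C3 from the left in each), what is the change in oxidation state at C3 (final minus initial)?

+2

Before: C3 has 1 bond to C, 2 bonds to H, 1 bond to O → oxidation state -1.
After: C3 has 1 bond to C, 1 bond to H, 2 bonds to O → oxidation state +1.
Δ = +1 − (-1) = +2, so this is an oxidation at C3.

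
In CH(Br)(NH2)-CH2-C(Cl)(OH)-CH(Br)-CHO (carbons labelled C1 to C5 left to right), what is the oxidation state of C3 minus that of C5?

+1

C3: 2C, 1O, 1Cl → 0 + 1 + 1 = +2
C5: 1C, 1H, 2O → 0 − 1 + 2 = +1
Difference: +2 − (+1) = +1.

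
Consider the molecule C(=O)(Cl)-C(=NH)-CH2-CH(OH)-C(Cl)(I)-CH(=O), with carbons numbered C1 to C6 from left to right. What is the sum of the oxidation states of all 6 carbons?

Tallying each carbon's bonds:
C1: 1C, 2O, 1Cl → 0 + 2 + 1 = +3
C2: 2C, 2N → 0 + 2 = +2
C3: 2C, 2H → 0 − 2 = -2
C4: 2C, 1H, 1O → 0 − 1 + 1 = 0
C5: 2C, 1Cl, 1I → 0 + 1 + 1 = +2
C6: 1C, 1H, 2O → 0 − 1 + 2 = +1
Sum = +3 + 2 − 2 + 0 + 2 + 1 = +6.

+6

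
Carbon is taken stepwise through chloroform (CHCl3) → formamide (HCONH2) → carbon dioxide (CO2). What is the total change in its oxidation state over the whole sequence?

Carbon oxidation states along the series — chloroform: +2, formamide: +2, carbon dioxide: +4.
Net change = +4 − (+2) = +2.

+2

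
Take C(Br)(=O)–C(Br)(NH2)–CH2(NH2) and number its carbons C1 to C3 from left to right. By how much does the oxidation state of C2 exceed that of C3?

C2: 2C, 1N, 1Br → 0 + 1 + 1 = +2
C3: 1C, 2H, 1N → 0 − 2 + 1 = -1
Difference: +2 − (-1) = +3.

+3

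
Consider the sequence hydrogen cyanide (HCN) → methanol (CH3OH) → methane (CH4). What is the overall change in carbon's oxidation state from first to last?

-6

Carbon oxidation states along the series — hydrogen cyanide: +2, methanol: -2, methane: -4.
Net change = -4 − (+2) = -6.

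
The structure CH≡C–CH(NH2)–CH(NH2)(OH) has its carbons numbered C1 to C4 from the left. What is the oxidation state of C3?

Each bond to a more electronegative atom (O, N, halogen) counts +1, each bond to a less electronegative atom (H, metal, B, Si) counts −1, and each C–C bond counts 0.
C3 has one bond to C (0), one bond to C (0), one bond to N (+1), one bond to H (-1).
Oxidation state = 0 + 0 + 1 − 1 = 0.

0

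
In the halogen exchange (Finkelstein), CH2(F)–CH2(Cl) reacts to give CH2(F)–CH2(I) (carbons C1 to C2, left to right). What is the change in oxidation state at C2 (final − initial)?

Before: C2 has 1 bond to C, 2 bonds to H, 1 bond to Cl → oxidation state -1.
After: C2 has 1 bond to C, 2 bonds to H, 1 bond to I → oxidation state -1.
Δ = -1 − (-1) = 0, so no net redox change at C2.

0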